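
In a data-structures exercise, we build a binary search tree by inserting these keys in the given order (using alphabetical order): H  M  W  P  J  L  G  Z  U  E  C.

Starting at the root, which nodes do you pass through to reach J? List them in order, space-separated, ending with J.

H: root
M: right child of H (depth 1)
W: right child of M (depth 2)
P: left child of W (depth 3)
J: left child of M (depth 2)
L: right child of J (depth 3)
G: left child of H (depth 1)
Z: right child of W (depth 3)
U: right child of P (depth 4)
E: left child of G (depth 2)
C: left child of E (depth 3)

H M J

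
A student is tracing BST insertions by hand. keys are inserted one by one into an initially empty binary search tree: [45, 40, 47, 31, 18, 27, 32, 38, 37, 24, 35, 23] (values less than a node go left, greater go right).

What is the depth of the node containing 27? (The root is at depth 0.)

4

Resulting structure (node: left, right):
  45: L=40, R=47
  40: L=31, R=–
  47: L=–, R=–
  31: L=18, R=32
  18: L=–, R=27
  27: L=24, R=–
  32: L=–, R=38
  38: L=37, R=–
  37: L=35, R=–
  24: L=23, R=–
  35: L=–, R=–
  23: L=–, R=–

Path to 27: 45 → 40 → 31 → 18 → 27, which is 4 edges.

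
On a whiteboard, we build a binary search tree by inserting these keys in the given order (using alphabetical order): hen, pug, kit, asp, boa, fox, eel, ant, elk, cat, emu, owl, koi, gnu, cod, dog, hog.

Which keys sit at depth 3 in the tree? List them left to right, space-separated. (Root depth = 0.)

hen: root
pug: right child of hen (depth 1)
kit: left child of pug (depth 2)
asp: left child of hen (depth 1)
boa: right child of asp (depth 2)
fox: right child of boa (depth 3)
eel: left child of fox (depth 4)
ant: left child of asp (depth 2)
elk: right child of eel (depth 5)
cat: left child of eel (depth 5)
emu: right child of elk (depth 6)
owl: right child of kit (depth 3)
koi: left child of owl (depth 4)
gnu: right child of fox (depth 4)
cod: right child of cat (depth 6)
dog: right child of cod (depth 7)
hog: left child of kit (depth 3)

fox hog owl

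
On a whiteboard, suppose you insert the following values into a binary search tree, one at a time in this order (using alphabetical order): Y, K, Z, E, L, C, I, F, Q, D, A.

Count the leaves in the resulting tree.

5

Y: root
K: left child of Y (depth 1)
Z: right child of Y (depth 1)
E: left child of K (depth 2)
L: right child of K (depth 2)
C: left child of E (depth 3)
I: right child of E (depth 3)
F: left child of I (depth 4)
Q: right child of L (depth 3)
D: right child of C (depth 4)
A: left child of C (depth 4)

Leaves: A, D, F, Q, Z — 5 in total.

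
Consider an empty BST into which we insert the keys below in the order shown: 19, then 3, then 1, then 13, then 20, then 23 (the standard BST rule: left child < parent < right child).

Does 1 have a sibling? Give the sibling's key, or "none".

13

19: root
3: left child of 19 (depth 1)
1: left child of 3 (depth 2)
13: right child of 3 (depth 2)
20: right child of 19 (depth 1)
23: right child of 20 (depth 2)

1's parent is 3; the other child of 3 is 13.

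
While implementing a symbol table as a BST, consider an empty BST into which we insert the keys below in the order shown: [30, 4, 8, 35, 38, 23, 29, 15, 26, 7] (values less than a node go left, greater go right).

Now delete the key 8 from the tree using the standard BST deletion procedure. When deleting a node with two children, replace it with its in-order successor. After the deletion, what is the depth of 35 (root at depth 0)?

1

30: root
4: left child of 30 (depth 1)
8: right child of 4 (depth 2)
35: right child of 30 (depth 1)
38: right child of 35 (depth 2)
23: right child of 8 (depth 3)
29: right child of 23 (depth 4)
15: left child of 23 (depth 4)
26: left child of 29 (depth 5)
7: left child of 8 (depth 3)

Delete 8 (two children — replace with in-order successor).
After deletion, path to 35: 30 → 35.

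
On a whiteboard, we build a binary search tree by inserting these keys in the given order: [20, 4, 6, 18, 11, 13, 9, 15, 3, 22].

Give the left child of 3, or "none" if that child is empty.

20: root
4: left child of 20 (depth 1)
6: right child of 4 (depth 2)
18: right child of 6 (depth 3)
11: left child of 18 (depth 4)
13: right child of 11 (depth 5)
9: left child of 11 (depth 5)
15: right child of 13 (depth 6)
3: left child of 4 (depth 2)
22: right child of 20 (depth 1)

none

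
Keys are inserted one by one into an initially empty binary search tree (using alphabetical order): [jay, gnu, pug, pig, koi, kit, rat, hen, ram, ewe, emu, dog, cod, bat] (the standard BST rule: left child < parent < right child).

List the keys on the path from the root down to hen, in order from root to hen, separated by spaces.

jay: root
gnu: left child of jay (depth 1)
pug: right child of jay (depth 1)
pig: left child of pug (depth 2)
koi: left child of pig (depth 3)
kit: left child of koi (depth 4)
rat: right child of pug (depth 2)
hen: right child of gnu (depth 2)
ram: left child of rat (depth 3)
ewe: left child of gnu (depth 2)
emu: left child of ewe (depth 3)
dog: left child of emu (depth 4)
cod: left child of dog (depth 5)
bat: left child of cod (depth 6)

jay gnu hen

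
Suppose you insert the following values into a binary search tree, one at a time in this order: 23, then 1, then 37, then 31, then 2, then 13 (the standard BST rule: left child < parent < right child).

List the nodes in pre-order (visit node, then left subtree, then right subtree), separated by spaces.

23: root
1: left child of 23 (depth 1)
37: right child of 23 (depth 1)
31: left child of 37 (depth 2)
2: right child of 1 (depth 2)
13: right child of 2 (depth 3)

23 1 2 13 37 31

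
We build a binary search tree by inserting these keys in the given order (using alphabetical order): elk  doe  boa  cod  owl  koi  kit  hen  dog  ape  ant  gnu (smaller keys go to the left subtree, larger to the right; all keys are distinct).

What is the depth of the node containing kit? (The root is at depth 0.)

3

Insert elk: tree is empty, so elk becomes the root.
Insert doe: doe < elk → go left. Place as left child of elk.
Insert boa: boa < elk → go left; boa < doe → go left. Place as left child of doe.
Insert cod: cod < elk → go left; cod < doe → go left; cod > boa → go right. Place as right child of boa.
Insert owl: owl > elk → go right. Place as right child of elk.
Insert koi: koi > elk → go right; koi < owl → go left. Place as left child of owl.
Insert kit: kit > elk → go right; kit < owl → go left; kit < koi → go left. Place as left child of koi.
Insert hen: hen > elk → go right; hen < owl → go left; hen < koi → go left; hen < kit → go left. Place as left child of kit.
Insert dog: dog < elk → go left; dog > doe → go right. Place as right child of doe.
Insert ape: ape < elk → go left; ape < doe → go left; ape < boa → go left. Place as left child of boa.
Insert ant: ant < elk → go left; ant < doe → go left; ant < boa → go left; ant < ape → go left. Place as left child of ape.
Insert gnu: gnu > elk → go right; gnu < owl → go left; gnu < koi → go left; gnu < kit → go left; gnu < hen → go left. Place as left child of hen.

Path to kit: elk → owl → koi → kit, which is 3 edges.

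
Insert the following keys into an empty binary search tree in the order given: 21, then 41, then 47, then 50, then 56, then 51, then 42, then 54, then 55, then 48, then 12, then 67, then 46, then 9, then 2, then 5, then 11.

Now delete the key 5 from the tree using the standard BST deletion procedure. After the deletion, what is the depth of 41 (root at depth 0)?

1

Insert 21: tree is empty, so 21 becomes the root.
Insert 41: 41 > 21 → go right. Place as right child of 21.
Insert 47: 47 > 21 → go right; 47 > 41 → go right. Place as right child of 41.
Insert 50: 50 > 21 → go right; 50 > 41 → go right; 50 > 47 → go right. Place as right child of 47.
Insert 56: 56 > 21 → go right; 56 > 41 → go right; 56 > 47 → go right; 56 > 50 → go right. Place as right child of 50.
Insert 51: 51 > 21 → go right; 51 > 41 → go right; 51 > 47 → go right; 51 > 50 → go right; 51 < 56 → go left. Place as left child of 56.
Insert 42: 42 > 21 → go right; 42 > 41 → go right; 42 < 47 → go left. Place as left child of 47.
Insert 54: 54 > 21 → go right; 54 > 41 → go right; 54 > 47 → go right; 54 > 50 → go right; 54 < 56 → go left; 54 > 51 → go right. Place as right child of 51.
Insert 55: 55 > 21 → go right; 55 > 41 → go right; 55 > 47 → go right; 55 > 50 → go right; 55 < 56 → go left; 55 > 51 → go right; 55 > 54 → go right. Place as right child of 54.
Insert 48: 48 > 21 → go right; 48 > 41 → go right; 48 > 47 → go right; 48 < 50 → go left. Place as left child of 50.
Insert 12: 12 < 21 → go left. Place as left child of 21.
Insert 67: 67 > 21 → go right; 67 > 41 → go right; 67 > 47 → go right; 67 > 50 → go right; 67 > 56 → go right. Place as right child of 56.
Insert 46: 46 > 21 → go right; 46 > 41 → go right; 46 < 47 → go left; 46 > 42 → go right. Place as right child of 42.
Insert 9: 9 < 21 → go left; 9 < 12 → go left. Place as left child of 12.
Insert 2: 2 < 21 → go left; 2 < 12 → go left; 2 < 9 → go left. Place as left child of 9.
Insert 5: 5 < 21 → go left; 5 < 12 → go left; 5 < 9 → go left; 5 > 2 → go right. Place as right child of 2.
Insert 11: 11 < 21 → go left; 11 < 12 → go left; 11 > 9 → go right. Place as right child of 9.

Delete 5 (at most one child — splice it out).
After deletion, path to 41: 21 → 41.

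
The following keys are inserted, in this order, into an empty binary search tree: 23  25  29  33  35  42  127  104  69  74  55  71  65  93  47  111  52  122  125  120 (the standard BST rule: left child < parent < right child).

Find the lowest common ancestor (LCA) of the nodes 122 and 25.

23: root
25: right child of 23 (depth 1)
29: right child of 25 (depth 2)
33: right child of 29 (depth 3)
35: right child of 33 (depth 4)
42: right child of 35 (depth 5)
127: right child of 42 (depth 6)
104: left child of 127 (depth 7)
69: left child of 104 (depth 8)
74: right child of 69 (depth 9)
55: left child of 69 (depth 9)
71: left child of 74 (depth 10)
65: right child of 55 (depth 10)
93: right child of 74 (depth 10)
47: left child of 55 (depth 10)
111: right child of 104 (depth 8)
52: right child of 47 (depth 11)
122: right child of 111 (depth 9)
125: right child of 122 (depth 10)
120: left child of 122 (depth 10)

Path to 122: 23 → 25 → 29 → 33 → 35 → 42 → 127 → 104 → 111 → 122
Path to 25: 23 → 25
25 lies on both paths and is an ancestor of the other node.

25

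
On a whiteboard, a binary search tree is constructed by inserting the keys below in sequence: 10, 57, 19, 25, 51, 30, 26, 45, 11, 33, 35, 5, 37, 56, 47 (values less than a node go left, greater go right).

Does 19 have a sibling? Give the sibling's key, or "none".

none

Resulting structure (node: left, right):
  10: L=5, R=57
  57: L=19, R=–
  19: L=11, R=25
  25: L=–, R=51
  51: L=30, R=56
  30: L=26, R=45
  26: L=–, R=–
  45: L=33, R=47
  11: L=–, R=–
  33: L=–, R=35
  35: L=–, R=37
  5: L=–, R=–
  37: L=–, R=–
  56: L=–, R=–
  47: L=–, R=–

19's parent is 57, which has only one child.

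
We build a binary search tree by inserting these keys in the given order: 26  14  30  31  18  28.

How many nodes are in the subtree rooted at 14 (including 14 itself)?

26: root
14: left child of 26 (depth 1)
30: right child of 26 (depth 1)
31: right child of 30 (depth 2)
18: right child of 14 (depth 2)
28: left child of 30 (depth 2)

Subtree rooted at 14 contains: 14, 18 — 2 nodes.

2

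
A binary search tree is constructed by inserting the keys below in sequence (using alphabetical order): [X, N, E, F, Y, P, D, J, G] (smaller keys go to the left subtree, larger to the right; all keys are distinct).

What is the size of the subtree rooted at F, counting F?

3

X: root
N: left child of X (depth 1)
E: left child of N (depth 2)
F: right child of E (depth 3)
Y: right child of X (depth 1)
P: right child of N (depth 2)
D: left child of E (depth 3)
J: right child of F (depth 4)
G: left child of J (depth 5)

Subtree rooted at F contains: F, J, G — 3 nodes.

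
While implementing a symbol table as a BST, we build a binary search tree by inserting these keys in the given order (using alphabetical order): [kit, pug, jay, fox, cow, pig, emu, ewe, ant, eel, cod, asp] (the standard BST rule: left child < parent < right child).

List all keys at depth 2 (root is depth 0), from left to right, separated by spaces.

fox pig

Insert kit: tree is empty, so kit becomes the root.
Insert pug: pug > kit → go right. Place as right child of kit.
Insert jay: jay < kit → go left. Place as left child of kit.
Insert fox: fox < kit → go left; fox < jay → go left. Place as left child of jay.
Insert cow: cow < kit → go left; cow < jay → go left; cow < fox → go left. Place as left child of fox.
Insert pig: pig > kit → go right; pig < pug → go left. Place as left child of pug.
Insert emu: emu < kit → go left; emu < jay → go left; emu < fox → go left; emu > cow → go right. Place as right child of cow.
Insert ewe: ewe < kit → go left; ewe < jay → go left; ewe < fox → go left; ewe > cow → go right; ewe > emu → go right. Place as right child of emu.
Insert ant: ant < kit → go left; ant < jay → go left; ant < fox → go left; ant < cow → go left. Place as left child of cow.
Insert eel: eel < kit → go left; eel < jay → go left; eel < fox → go left; eel > cow → go right; eel < emu → go left. Place as left child of emu.
Insert cod: cod < kit → go left; cod < jay → go left; cod < fox → go left; cod < cow → go left; cod > ant → go right. Place as right child of ant.
Insert asp: asp < kit → go left; asp < jay → go left; asp < fox → go left; asp < cow → go left; asp > ant → go right; asp < cod → go left. Place as left child of cod.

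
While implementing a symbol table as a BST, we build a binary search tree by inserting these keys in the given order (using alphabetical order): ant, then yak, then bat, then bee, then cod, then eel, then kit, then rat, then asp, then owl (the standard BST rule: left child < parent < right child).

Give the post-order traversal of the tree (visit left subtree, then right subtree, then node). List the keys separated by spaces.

ant: root
yak: right child of ant (depth 1)
bat: left child of yak (depth 2)
bee: right child of bat (depth 3)
cod: right child of bee (depth 4)
eel: right child of cod (depth 5)
kit: right child of eel (depth 6)
rat: right child of kit (depth 7)
asp: left child of bat (depth 3)
owl: left child of rat (depth 8)

asp owl rat kit eel cod bee bat yak ant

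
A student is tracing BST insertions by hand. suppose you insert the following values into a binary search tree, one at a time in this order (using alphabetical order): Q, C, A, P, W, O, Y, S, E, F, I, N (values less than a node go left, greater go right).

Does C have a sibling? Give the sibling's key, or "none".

W

Q: root
C: left child of Q (depth 1)
A: left child of C (depth 2)
P: right child of C (depth 2)
W: right child of Q (depth 1)
O: left child of P (depth 3)
Y: right child of W (depth 2)
S: left child of W (depth 2)
E: left child of O (depth 4)
F: right child of E (depth 5)
I: right child of F (depth 6)
N: right child of I (depth 7)

C's parent is Q; the other child of Q is W.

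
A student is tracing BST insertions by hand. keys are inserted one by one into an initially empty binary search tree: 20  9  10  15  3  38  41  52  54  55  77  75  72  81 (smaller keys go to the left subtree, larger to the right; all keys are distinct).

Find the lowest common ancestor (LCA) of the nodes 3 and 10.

9

Insert 20: tree is empty, so 20 becomes the root.
Insert 9: 9 < 20 → go left. Place as left child of 20.
Insert 10: 10 < 20 → go left; 10 > 9 → go right. Place as right child of 9.
Insert 15: 15 < 20 → go left; 15 > 9 → go right; 15 > 10 → go right. Place as right child of 10.
Insert 3: 3 < 20 → go left; 3 < 9 → go left. Place as left child of 9.
Insert 38: 38 > 20 → go right. Place as right child of 20.
Insert 41: 41 > 20 → go right; 41 > 38 → go right. Place as right child of 38.
Insert 52: 52 > 20 → go right; 52 > 38 → go right; 52 > 41 → go right. Place as right child of 41.
Insert 54: 54 > 20 → go right; 54 > 38 → go right; 54 > 41 → go right; 54 > 52 → go right. Place as right child of 52.
Insert 55: 55 > 20 → go right; 55 > 38 → go right; 55 > 41 → go right; 55 > 52 → go right; 55 > 54 → go right. Place as right child of 54.
Insert 77: 77 > 20 → go right; 77 > 38 → go right; 77 > 41 → go right; 77 > 52 → go right; 77 > 54 → go right; 77 > 55 → go right. Place as right child of 55.
Insert 75: 75 > 20 → go right; 75 > 38 → go right; 75 > 41 → go right; 75 > 52 → go right; 75 > 54 → go right; 75 > 55 → go right; 75 < 77 → go left. Place as left child of 77.
Insert 72: 72 > 20 → go right; 72 > 38 → go right; 72 > 41 → go right; 72 > 52 → go right; 72 > 54 → go right; 72 > 55 → go right; 72 < 77 → go left; 72 < 75 → go left. Place as left child of 75.
Insert 81: 81 > 20 → go right; 81 > 38 → go right; 81 > 41 → go right; 81 > 52 → go right; 81 > 54 → go right; 81 > 55 → go right; 81 > 77 → go right. Place as right child of 77.

Path to 3: 20 → 9 → 3
Path to 10: 20 → 9 → 10
The paths share a prefix ending at 9, then split left and right.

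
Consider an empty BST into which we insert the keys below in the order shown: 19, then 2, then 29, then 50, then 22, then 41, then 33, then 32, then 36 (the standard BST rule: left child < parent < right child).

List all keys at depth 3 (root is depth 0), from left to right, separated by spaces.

19: root
2: left child of 19 (depth 1)
29: right child of 19 (depth 1)
50: right child of 29 (depth 2)
22: left child of 29 (depth 2)
41: left child of 50 (depth 3)
33: left child of 41 (depth 4)
32: left child of 33 (depth 5)
36: right child of 33 (depth 5)

41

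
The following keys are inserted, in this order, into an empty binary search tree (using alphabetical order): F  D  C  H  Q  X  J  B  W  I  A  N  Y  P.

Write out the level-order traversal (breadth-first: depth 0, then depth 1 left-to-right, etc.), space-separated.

F D H C Q B J X A I N W Y P

Insert F: tree is empty, so F becomes the root.
Insert D: D < F → go left. Place as left child of F.
Insert C: C < F → go left; C < D → go left. Place as left child of D.
Insert H: H > F → go right. Place as right child of F.
Insert Q: Q > F → go right; Q > H → go right. Place as right child of H.
Insert X: X > F → go right; X > H → go right; X > Q → go right. Place as right child of Q.
Insert J: J > F → go right; J > H → go right; J < Q → go left. Place as left child of Q.
Insert B: B < F → go left; B < D → go left; B < C → go left. Place as left child of C.
Insert W: W > F → go right; W > H → go right; W > Q → go right; W < X → go left. Place as left child of X.
Insert I: I > F → go right; I > H → go right; I < Q → go left; I < J → go left. Place as left child of J.
Insert A: A < F → go left; A < D → go left; A < C → go left; A < B → go left. Place as left child of B.
Insert N: N > F → go right; N > H → go right; N < Q → go left; N > J → go right. Place as right child of J.
Insert Y: Y > F → go right; Y > H → go right; Y > Q → go right; Y > X → go right. Place as right child of X.
Insert P: P > F → go right; P > H → go right; P < Q → go left; P > J → go right; P > N → go right. Place as right child of N.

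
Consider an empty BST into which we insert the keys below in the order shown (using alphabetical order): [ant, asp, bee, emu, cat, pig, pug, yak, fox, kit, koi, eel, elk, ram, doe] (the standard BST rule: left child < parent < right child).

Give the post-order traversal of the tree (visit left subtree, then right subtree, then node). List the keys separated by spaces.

Resulting structure (node: left, right):
  ant: L=–, R=asp
  asp: L=–, R=bee
  bee: L=–, R=emu
  emu: L=cat, R=pig
  cat: L=–, R=eel
  pig: L=fox, R=pug
  pug: L=–, R=yak
  yak: L=ram, R=–
  fox: L=–, R=kit
  kit: L=–, R=koi
  koi: L=–, R=–
  eel: L=doe, R=elk
  elk: L=–, R=–
  ram: L=–, R=–
  doe: L=–, R=–

doe elk eel cat koi kit fox ram yak pug pig emu bee asp ant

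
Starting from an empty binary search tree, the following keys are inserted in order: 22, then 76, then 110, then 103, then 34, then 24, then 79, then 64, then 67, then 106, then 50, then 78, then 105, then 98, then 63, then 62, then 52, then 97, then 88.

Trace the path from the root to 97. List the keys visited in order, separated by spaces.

22 76 110 103 79 98 97

Insert 22: tree is empty, so 22 becomes the root.
Insert 76: 76 > 22 → go right. Place as right child of 22.
Insert 110: 110 > 22 → go right; 110 > 76 → go right. Place as right child of 76.
Insert 103: 103 > 22 → go right; 103 > 76 → go right; 103 < 110 → go left. Place as left child of 110.
Insert 34: 34 > 22 → go right; 34 < 76 → go left. Place as left child of 76.
Insert 24: 24 > 22 → go right; 24 < 76 → go left; 24 < 34 → go left. Place as left child of 34.
Insert 79: 79 > 22 → go right; 79 > 76 → go right; 79 < 110 → go left; 79 < 103 → go left. Place as left child of 103.
Insert 64: 64 > 22 → go right; 64 < 76 → go left; 64 > 34 → go right. Place as right child of 34.
Insert 67: 67 > 22 → go right; 67 < 76 → go left; 67 > 34 → go right; 67 > 64 → go right. Place as right child of 64.
Insert 106: 106 > 22 → go right; 106 > 76 → go right; 106 < 110 → go left; 106 > 103 → go right. Place as right child of 103.
Insert 50: 50 > 22 → go right; 50 < 76 → go left; 50 > 34 → go right; 50 < 64 → go left. Place as left child of 64.
Insert 78: 78 > 22 → go right; 78 > 76 → go right; 78 < 110 → go left; 78 < 103 → go left; 78 < 79 → go left. Place as left child of 79.
Insert 105: 105 > 22 → go right; 105 > 76 → go right; 105 < 110 → go left; 105 > 103 → go right; 105 < 106 → go left. Place as left child of 106.
Insert 98: 98 > 22 → go right; 98 > 76 → go right; 98 < 110 → go left; 98 < 103 → go left; 98 > 79 → go right. Place as right child of 79.
Insert 63: 63 > 22 → go right; 63 < 76 → go left; 63 > 34 → go right; 63 < 64 → go left; 63 > 50 → go right. Place as right child of 50.
Insert 62: 62 > 22 → go right; 62 < 76 → go left; 62 > 34 → go right; 62 < 64 → go left; 62 > 50 → go right; 62 < 63 → go left. Place as left child of 63.
Insert 52: 52 > 22 → go right; 52 < 76 → go left; 52 > 34 → go right; 52 < 64 → go left; 52 > 50 → go right; 52 < 63 → go left; 52 < 62 → go left. Place as left child of 62.
Insert 97: 97 > 22 → go right; 97 > 76 → go right; 97 < 110 → go left; 97 < 103 → go left; 97 > 79 → go right; 97 < 98 → go left. Place as left child of 98.
Insert 88: 88 > 22 → go right; 88 > 76 → go right; 88 < 110 → go left; 88 < 103 → go left; 88 > 79 → go right; 88 < 98 → go left; 88 < 97 → go left. Place as left child of 97.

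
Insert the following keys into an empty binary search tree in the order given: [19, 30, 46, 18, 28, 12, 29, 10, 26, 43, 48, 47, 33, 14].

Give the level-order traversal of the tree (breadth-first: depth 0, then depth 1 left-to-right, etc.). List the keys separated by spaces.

19 18 30 12 28 46 10 14 26 29 43 48 33 47

Resulting structure (node: left, right):
  19: L=18, R=30
  30: L=28, R=46
  46: L=43, R=48
  18: L=12, R=–
  28: L=26, R=29
  12: L=10, R=14
  29: L=–, R=–
  10: L=–, R=–
  26: L=–, R=–
  43: L=33, R=–
  48: L=47, R=–
  47: L=–, R=–
  33: L=–, R=–
  14: L=–, R=–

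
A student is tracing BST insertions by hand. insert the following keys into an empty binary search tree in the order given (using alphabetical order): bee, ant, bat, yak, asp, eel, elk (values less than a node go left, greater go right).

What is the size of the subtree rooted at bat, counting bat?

Resulting structure (node: left, right):
  bee: L=ant, R=yak
  ant: L=–, R=bat
  bat: L=asp, R=–
  yak: L=eel, R=–
  asp: L=–, R=–
  eel: L=–, R=elk
  elk: L=–, R=–

Subtree rooted at bat contains: bat, asp — 2 nodes.

2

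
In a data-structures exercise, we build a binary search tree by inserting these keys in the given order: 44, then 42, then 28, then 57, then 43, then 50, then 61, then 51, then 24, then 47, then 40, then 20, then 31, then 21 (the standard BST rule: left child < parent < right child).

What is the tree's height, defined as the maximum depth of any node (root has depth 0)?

5

44: root
42: left child of 44 (depth 1)
28: left child of 42 (depth 2)
57: right child of 44 (depth 1)
43: right child of 42 (depth 2)
50: left child of 57 (depth 2)
61: right child of 57 (depth 2)
51: right child of 50 (depth 3)
24: left child of 28 (depth 3)
47: left child of 50 (depth 3)
40: right child of 28 (depth 3)
20: left child of 24 (depth 4)
31: left child of 40 (depth 4)
21: right child of 20 (depth 5)

The deepest node is 21 at depth 5.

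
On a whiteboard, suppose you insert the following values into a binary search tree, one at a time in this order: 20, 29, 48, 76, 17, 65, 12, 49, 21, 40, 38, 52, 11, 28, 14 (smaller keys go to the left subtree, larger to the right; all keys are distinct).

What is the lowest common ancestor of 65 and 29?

20: root
29: right child of 20 (depth 1)
48: right child of 29 (depth 2)
76: right child of 48 (depth 3)
17: left child of 20 (depth 1)
65: left child of 76 (depth 4)
12: left child of 17 (depth 2)
49: left child of 65 (depth 5)
21: left child of 29 (depth 2)
40: left child of 48 (depth 3)
38: left child of 40 (depth 4)
52: right child of 49 (depth 6)
11: left child of 12 (depth 3)
28: right child of 21 (depth 3)
14: right child of 12 (depth 3)

Path to 65: 20 → 29 → 48 → 76 → 65
Path to 29: 20 → 29
29 lies on both paths and is an ancestor of the other node.

29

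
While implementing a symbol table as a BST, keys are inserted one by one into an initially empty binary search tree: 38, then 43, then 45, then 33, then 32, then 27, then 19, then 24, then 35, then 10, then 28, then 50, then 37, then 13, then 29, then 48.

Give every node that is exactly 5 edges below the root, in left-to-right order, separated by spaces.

Resulting structure (node: left, right):
  38: L=33, R=43
  43: L=–, R=45
  45: L=–, R=50
  33: L=32, R=35
  32: L=27, R=–
  27: L=19, R=28
  19: L=10, R=24
  24: L=–, R=–
  35: L=–, R=37
  10: L=–, R=13
  28: L=–, R=29
  50: L=48, R=–
  37: L=–, R=–
  13: L=–, R=–
  29: L=–, R=–
  48: L=–, R=–

10 24 29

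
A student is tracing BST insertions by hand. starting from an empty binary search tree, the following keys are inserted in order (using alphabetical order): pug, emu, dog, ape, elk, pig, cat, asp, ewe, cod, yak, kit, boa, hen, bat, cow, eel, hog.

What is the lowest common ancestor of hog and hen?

hen

Insert pug: tree is empty, so pug becomes the root.
Insert emu: emu < pug → go left. Place as left child of pug.
Insert dog: dog < pug → go left; dog < emu → go left. Place as left child of emu.
Insert ape: ape < pug → go left; ape < emu → go left; ape < dog → go left. Place as left child of dog.
Insert elk: elk < pug → go left; elk < emu → go left; elk > dog → go right. Place as right child of dog.
Insert pig: pig < pug → go left; pig > emu → go right. Place as right child of emu.
Insert cat: cat < pug → go left; cat < emu → go left; cat < dog → go left; cat > ape → go right. Place as right child of ape.
Insert asp: asp < pug → go left; asp < emu → go left; asp < dog → go left; asp > ape → go right; asp < cat → go left. Place as left child of cat.
Insert ewe: ewe < pug → go left; ewe > emu → go right; ewe < pig → go left. Place as left child of pig.
Insert cod: cod < pug → go left; cod < emu → go left; cod < dog → go left; cod > ape → go right; cod > cat → go right. Place as right child of cat.
Insert yak: yak > pug → go right. Place as right child of pug.
Insert kit: kit < pug → go left; kit > emu → go right; kit < pig → go left; kit > ewe → go right. Place as right child of ewe.
Insert boa: boa < pug → go left; boa < emu → go left; boa < dog → go left; boa > ape → go right; boa < cat → go left; boa > asp → go right. Place as right child of asp.
Insert hen: hen < pug → go left; hen > emu → go right; hen < pig → go left; hen > ewe → go right; hen < kit → go left. Place as left child of kit.
Insert bat: bat < pug → go left; bat < emu → go left; bat < dog → go left; bat > ape → go right; bat < cat → go left; bat > asp → go right; bat < boa → go left. Place as left child of boa.
Insert cow: cow < pug → go left; cow < emu → go left; cow < dog → go left; cow > ape → go right; cow > cat → go right; cow > cod → go right. Place as right child of cod.
Insert eel: eel < pug → go left; eel < emu → go left; eel > dog → go right; eel < elk → go left. Place as left child of elk.
Insert hog: hog < pug → go left; hog > emu → go right; hog < pig → go left; hog > ewe → go right; hog < kit → go left; hog > hen → go right. Place as right child of hen.

Path to hog: pug → emu → pig → ewe → kit → hen → hog
Path to hen: pug → emu → pig → ewe → kit → hen
hen lies on both paths and is an ancestor of the other node.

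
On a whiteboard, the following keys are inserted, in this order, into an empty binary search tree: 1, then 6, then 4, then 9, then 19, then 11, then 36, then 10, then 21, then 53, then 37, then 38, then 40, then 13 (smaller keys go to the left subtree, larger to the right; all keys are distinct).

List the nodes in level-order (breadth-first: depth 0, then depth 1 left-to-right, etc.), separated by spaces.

1 6 4 9 19 11 36 10 13 21 53 37 38 40

Resulting structure (node: left, right):
  1: L=–, R=6
  6: L=4, R=9
  4: L=–, R=–
  9: L=–, R=19
  19: L=11, R=36
  11: L=10, R=13
  36: L=21, R=53
  10: L=–, R=–
  21: L=–, R=–
  53: L=37, R=–
  37: L=–, R=38
  38: L=–, R=40
  40: L=–, R=–
  13: L=–, R=–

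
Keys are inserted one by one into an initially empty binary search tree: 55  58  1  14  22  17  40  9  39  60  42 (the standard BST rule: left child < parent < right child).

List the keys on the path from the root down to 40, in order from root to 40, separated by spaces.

Insert 55: tree is empty, so 55 becomes the root.
Insert 58: 58 > 55 → go right. Place as right child of 55.
Insert 1: 1 < 55 → go left. Place as left child of 55.
Insert 14: 14 < 55 → go left; 14 > 1 → go right. Place as right child of 1.
Insert 22: 22 < 55 → go left; 22 > 1 → go right; 22 > 14 → go right. Place as right child of 14.
Insert 17: 17 < 55 → go left; 17 > 1 → go right; 17 > 14 → go right; 17 < 22 → go left. Place as left child of 22.
Insert 40: 40 < 55 → go left; 40 > 1 → go right; 40 > 14 → go right; 40 > 22 → go right. Place as right child of 22.
Insert 9: 9 < 55 → go left; 9 > 1 → go right; 9 < 14 → go left. Place as left child of 14.
Insert 39: 39 < 55 → go left; 39 > 1 → go right; 39 > 14 → go right; 39 > 22 → go right; 39 < 40 → go left. Place as left child of 40.
Insert 60: 60 > 55 → go right; 60 > 58 → go right. Place as right child of 58.
Insert 42: 42 < 55 → go left; 42 > 1 → go right; 42 > 14 → go right; 42 > 22 → go right; 42 > 40 → go right. Place as right child of 40.

55 1 14 22 40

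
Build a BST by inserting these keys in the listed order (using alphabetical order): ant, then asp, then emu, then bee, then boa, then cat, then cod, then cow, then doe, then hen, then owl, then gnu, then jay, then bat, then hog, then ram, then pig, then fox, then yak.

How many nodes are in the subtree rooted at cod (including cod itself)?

3

ant: root
asp: right child of ant (depth 1)
emu: right child of asp (depth 2)
bee: left child of emu (depth 3)
boa: right child of bee (depth 4)
cat: right child of boa (depth 5)
cod: right child of cat (depth 6)
cow: right child of cod (depth 7)
doe: right child of cow (depth 8)
hen: right child of emu (depth 3)
owl: right child of hen (depth 4)
gnu: left child of hen (depth 4)
jay: left child of owl (depth 5)
bat: left child of bee (depth 4)
hog: left child of jay (depth 6)
ram: right child of owl (depth 5)
pig: left child of ram (depth 6)
fox: left child of gnu (depth 5)
yak: right child of ram (depth 6)

Subtree rooted at cod contains: cod, cow, doe — 3 nodes.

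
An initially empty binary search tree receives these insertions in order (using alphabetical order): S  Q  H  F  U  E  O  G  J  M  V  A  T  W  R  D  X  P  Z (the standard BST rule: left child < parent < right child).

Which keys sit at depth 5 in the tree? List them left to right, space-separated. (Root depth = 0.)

A M Z

Insert S: tree is empty, so S becomes the root.
Insert Q: Q < S → go left. Place as left child of S.
Insert H: H < S → go left; H < Q → go left. Place as left child of Q.
Insert F: F < S → go left; F < Q → go left; F < H → go left. Place as left child of H.
Insert U: U > S → go right. Place as right child of S.
Insert E: E < S → go left; E < Q → go left; E < H → go left; E < F → go left. Place as left child of F.
Insert O: O < S → go left; O < Q → go left; O > H → go right. Place as right child of H.
Insert G: G < S → go left; G < Q → go left; G < H → go left; G > F → go right. Place as right child of F.
Insert J: J < S → go left; J < Q → go left; J > H → go right; J < O → go left. Place as left child of O.
Insert M: M < S → go left; M < Q → go left; M > H → go right; M < O → go left; M > J → go right. Place as right child of J.
Insert V: V > S → go right; V > U → go right. Place as right child of U.
Insert A: A < S → go left; A < Q → go left; A < H → go left; A < F → go left; A < E → go left. Place as left child of E.
Insert T: T > S → go right; T < U → go left. Place as left child of U.
Insert W: W > S → go right; W > U → go right; W > V → go right. Place as right child of V.
Insert R: R < S → go left; R > Q → go right. Place as right child of Q.
Insert D: D < S → go left; D < Q → go left; D < H → go left; D < F → go left; D < E → go left; D > A → go right. Place as right child of A.
Insert X: X > S → go right; X > U → go right; X > V → go right; X > W → go right. Place as right child of W.
Insert P: P < S → go left; P < Q → go left; P > H → go right; P > O → go right. Place as right child of O.
Insert Z: Z > S → go right; Z > U → go right; Z > V → go right; Z > W → go right; Z > X → go right. Place as right child of X.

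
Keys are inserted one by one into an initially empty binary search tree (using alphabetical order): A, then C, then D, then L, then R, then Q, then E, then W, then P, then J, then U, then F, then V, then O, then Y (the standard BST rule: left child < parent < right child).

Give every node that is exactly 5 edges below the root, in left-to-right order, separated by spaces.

J Q W

A: root
C: right child of A (depth 1)
D: right child of C (depth 2)
L: right child of D (depth 3)
R: right child of L (depth 4)
Q: left child of R (depth 5)
E: left child of L (depth 4)
W: right child of R (depth 5)
P: left child of Q (depth 6)
J: right child of E (depth 5)
U: left child of W (depth 6)
F: left child of J (depth 6)
V: right child of U (depth 7)
O: left child of P (depth 7)
Y: right child of W (depth 6)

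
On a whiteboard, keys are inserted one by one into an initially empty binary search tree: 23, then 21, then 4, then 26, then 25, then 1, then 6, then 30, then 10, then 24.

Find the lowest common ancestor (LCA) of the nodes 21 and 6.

23: root
21: left child of 23 (depth 1)
4: left child of 21 (depth 2)
26: right child of 23 (depth 1)
25: left child of 26 (depth 2)
1: left child of 4 (depth 3)
6: right child of 4 (depth 3)
30: right child of 26 (depth 2)
10: right child of 6 (depth 4)
24: left child of 25 (depth 3)

Path to 21: 23 → 21
Path to 6: 23 → 21 → 4 → 6
21 lies on both paths and is an ancestor of the other node.

21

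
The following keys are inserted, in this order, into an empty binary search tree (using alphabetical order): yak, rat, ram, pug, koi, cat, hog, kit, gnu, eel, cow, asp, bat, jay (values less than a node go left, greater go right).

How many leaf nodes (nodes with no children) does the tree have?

3

Insert yak: tree is empty, so yak becomes the root.
Insert rat: rat < yak → go left. Place as left child of yak.
Insert ram: ram < yak → go left; ram < rat → go left. Place as left child of rat.
Insert pug: pug < yak → go left; pug < rat → go left; pug < ram → go left. Place as left child of ram.
Insert koi: koi < yak → go left; koi < rat → go left; koi < ram → go left; koi < pug → go left. Place as left child of pug.
Insert cat: cat < yak → go left; cat < rat → go left; cat < ram → go left; cat < pug → go left; cat < koi → go left. Place as left child of koi.
Insert hog: hog < yak → go left; hog < rat → go left; hog < ram → go left; hog < pug → go left; hog < koi → go left; hog > cat → go right. Place as right child of cat.
Insert kit: kit < yak → go left; kit < rat → go left; kit < ram → go left; kit < pug → go left; kit < koi → go left; kit > cat → go right; kit > hog → go right. Place as right child of hog.
Insert gnu: gnu < yak → go left; gnu < rat → go left; gnu < ram → go left; gnu < pug → go left; gnu < koi → go left; gnu > cat → go right; gnu < hog → go left. Place as left child of hog.
Insert eel: eel < yak → go left; eel < rat → go left; eel < ram → go left; eel < pug → go left; eel < koi → go left; eel > cat → go right; eel < hog → go left; eel < gnu → go left. Place as left child of gnu.
Insert cow: cow < yak → go left; cow < rat → go left; cow < ram → go left; cow < pug → go left; cow < koi → go left; cow > cat → go right; cow < hog → go left; cow < gnu → go left; cow < eel → go left. Place as left child of eel.
Insert asp: asp < yak → go left; asp < rat → go left; asp < ram → go left; asp < pug → go left; asp < koi → go left; asp < cat → go left. Place as left child of cat.
Insert bat: bat < yak → go left; bat < rat → go left; bat < ram → go left; bat < pug → go left; bat < koi → go left; bat < cat → go left; bat > asp → go right. Place as right child of asp.
Insert jay: jay < yak → go left; jay < rat → go left; jay < ram → go left; jay < pug → go left; jay < koi → go left; jay > cat → go right; jay > hog → go right; jay < kit → go left. Place as left child of kit.

Leaves: bat, cow, jay — 3 in total.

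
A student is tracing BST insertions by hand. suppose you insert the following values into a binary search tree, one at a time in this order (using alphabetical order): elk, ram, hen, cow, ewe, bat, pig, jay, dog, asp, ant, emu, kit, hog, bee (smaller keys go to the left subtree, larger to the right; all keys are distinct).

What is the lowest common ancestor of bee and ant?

bat

Insert elk: tree is empty, so elk becomes the root.
Insert ram: ram > elk → go right. Place as right child of elk.
Insert hen: hen > elk → go right; hen < ram → go left. Place as left child of ram.
Insert cow: cow < elk → go left. Place as left child of elk.
Insert ewe: ewe > elk → go right; ewe < ram → go left; ewe < hen → go left. Place as left child of hen.
Insert bat: bat < elk → go left; bat < cow → go left. Place as left child of cow.
Insert pig: pig > elk → go right; pig < ram → go left; pig > hen → go right. Place as right child of hen.
Insert jay: jay > elk → go right; jay < ram → go left; jay > hen → go right; jay < pig → go left. Place as left child of pig.
Insert dog: dog < elk → go left; dog > cow → go right. Place as right child of cow.
Insert asp: asp < elk → go left; asp < cow → go left; asp < bat → go left. Place as left child of bat.
Insert ant: ant < elk → go left; ant < cow → go left; ant < bat → go left; ant < asp → go left. Place as left child of asp.
Insert emu: emu > elk → go right; emu < ram → go left; emu < hen → go left; emu < ewe → go left. Place as left child of ewe.
Insert kit: kit > elk → go right; kit < ram → go left; kit > hen → go right; kit < pig → go left; kit > jay → go right. Place as right child of jay.
Insert hog: hog > elk → go right; hog < ram → go left; hog > hen → go right; hog < pig → go left; hog < jay → go left. Place as left child of jay.
Insert bee: bee < elk → go left; bee < cow → go left; bee > bat → go right. Place as right child of bat.

Path to bee: elk → cow → bat → bee
Path to ant: elk → cow → bat → asp → ant
The paths share a prefix ending at bat, then split left and right.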